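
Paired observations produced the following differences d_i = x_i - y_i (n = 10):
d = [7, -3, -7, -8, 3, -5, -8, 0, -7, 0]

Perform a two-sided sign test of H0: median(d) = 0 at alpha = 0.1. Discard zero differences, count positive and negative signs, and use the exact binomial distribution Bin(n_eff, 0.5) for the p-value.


Step 1: Discard zero differences. Original n = 10; n_eff = number of nonzero differences = 8.
Nonzero differences (with sign): +7, -3, -7, -8, +3, -5, -8, -7
Step 2: Count signs: positive = 2, negative = 6.
Step 3: Under H0: P(positive) = 0.5, so the number of positives S ~ Bin(8, 0.5).
Step 4: Two-sided exact p-value = sum of Bin(8,0.5) probabilities at or below the observed probability = 0.289062.
Step 5: alpha = 0.1. fail to reject H0.

n_eff = 8, pos = 2, neg = 6, p = 0.289062, fail to reject H0.


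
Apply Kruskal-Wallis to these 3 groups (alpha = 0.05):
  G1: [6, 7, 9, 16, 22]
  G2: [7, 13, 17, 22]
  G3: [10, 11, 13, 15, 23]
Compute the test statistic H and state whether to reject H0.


Step 1: Combine all N = 14 observations and assign midranks.
sorted (value, group, rank): (6,G1,1), (7,G1,2.5), (7,G2,2.5), (9,G1,4), (10,G3,5), (11,G3,6), (13,G2,7.5), (13,G3,7.5), (15,G3,9), (16,G1,10), (17,G2,11), (22,G1,12.5), (22,G2,12.5), (23,G3,14)
Step 2: Sum ranks within each group.
R_1 = 30 (n_1 = 5)
R_2 = 33.5 (n_2 = 4)
R_3 = 41.5 (n_3 = 5)
Step 3: H = 12/(N(N+1)) * sum(R_i^2/n_i) - 3(N+1)
     = 12/(14*15) * (30^2/5 + 33.5^2/4 + 41.5^2/5) - 3*15
     = 0.057143 * 805.013 - 45
     = 1.000714.
Step 4: Ties present; correction factor C = 1 - 18/(14^3 - 14) = 0.993407. Corrected H = 1.000714 / 0.993407 = 1.007356.
Step 5: Under H0, H ~ chi^2(2); p-value = 0.604304.
Step 6: alpha = 0.05. fail to reject H0.

H = 1.0074, df = 2, p = 0.604304, fail to reject H0.


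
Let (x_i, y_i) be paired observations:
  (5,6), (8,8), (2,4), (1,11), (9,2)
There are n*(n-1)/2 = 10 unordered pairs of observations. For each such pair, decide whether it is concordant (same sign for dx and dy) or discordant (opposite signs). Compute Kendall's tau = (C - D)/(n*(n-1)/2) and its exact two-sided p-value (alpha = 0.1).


Step 1: Enumerate the 10 unordered pairs (i,j) with i<j and classify each by sign(x_j-x_i) * sign(y_j-y_i).
  (1,2):dx=+3,dy=+2->C; (1,3):dx=-3,dy=-2->C; (1,4):dx=-4,dy=+5->D; (1,5):dx=+4,dy=-4->D
  (2,3):dx=-6,dy=-4->C; (2,4):dx=-7,dy=+3->D; (2,5):dx=+1,dy=-6->D; (3,4):dx=-1,dy=+7->D
  (3,5):dx=+7,dy=-2->D; (4,5):dx=+8,dy=-9->D
Step 2: C = 3, D = 7, total pairs = 10.
Step 3: tau = (C - D)/(n(n-1)/2) = (3 - 7)/10 = -0.400000.
Step 4: Exact two-sided p-value (enumerate n! = 120 permutations of y under H0): p = 0.483333.
Step 5: alpha = 0.1. fail to reject H0.

tau_b = -0.4000 (C=3, D=7), p = 0.483333, fail to reject H0.


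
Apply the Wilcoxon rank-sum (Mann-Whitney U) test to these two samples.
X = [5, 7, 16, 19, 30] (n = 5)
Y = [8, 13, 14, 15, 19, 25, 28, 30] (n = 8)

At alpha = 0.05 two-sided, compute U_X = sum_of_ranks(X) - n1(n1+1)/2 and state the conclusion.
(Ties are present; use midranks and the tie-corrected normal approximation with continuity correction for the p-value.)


Step 1: Combine and sort all 13 observations; assign midranks.
sorted (value, group): (5,X), (7,X), (8,Y), (13,Y), (14,Y), (15,Y), (16,X), (19,X), (19,Y), (25,Y), (28,Y), (30,X), (30,Y)
ranks: 5->1, 7->2, 8->3, 13->4, 14->5, 15->6, 16->7, 19->8.5, 19->8.5, 25->10, 28->11, 30->12.5, 30->12.5
Step 2: Rank sum for X: R1 = 1 + 2 + 7 + 8.5 + 12.5 = 31.
Step 3: U_X = R1 - n1(n1+1)/2 = 31 - 5*6/2 = 31 - 15 = 16.
       U_Y = n1*n2 - U_X = 40 - 16 = 24.
Step 4: Ties are present, so use the tie-corrected normal approximation (with continuity correction) for the p-value.
Step 5: p-value = 0.607419; compare to alpha = 0.05. fail to reject H0.

U_X = 16, p = 0.607419, fail to reject H0 at alpha = 0.05.


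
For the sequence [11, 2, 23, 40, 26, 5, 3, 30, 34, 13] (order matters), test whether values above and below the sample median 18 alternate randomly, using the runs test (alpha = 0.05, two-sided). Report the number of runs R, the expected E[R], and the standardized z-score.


Step 1: Compute median = 18; label A = above, B = below.
Labels in order: BBAAABBAAB  (n_A = 5, n_B = 5)
Step 2: Count runs R = 5.
Step 3: Under H0 (random ordering), E[R] = 2*n_A*n_B/(n_A+n_B) + 1 = 2*5*5/10 + 1 = 6.0000.
        Var[R] = 2*n_A*n_B*(2*n_A*n_B - n_A - n_B) / ((n_A+n_B)^2 * (n_A+n_B-1)) = 2000/900 = 2.2222.
        SD[R] = 1.4907.
Step 4: Continuity-corrected z = (R + 0.5 - E[R]) / SD[R] = (5 + 0.5 - 6.0000) / 1.4907 = -0.3354.
Step 5: Two-sided p-value via normal approximation = 2*(1 - Phi(|z|)) = 0.737316.
Step 6: alpha = 0.05. fail to reject H0.

R = 5, z = -0.3354, p = 0.737316, fail to reject H0.


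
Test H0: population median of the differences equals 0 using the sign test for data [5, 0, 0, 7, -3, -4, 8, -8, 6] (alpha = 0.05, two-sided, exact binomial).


Step 1: Discard zero differences. Original n = 9; n_eff = number of nonzero differences = 7.
Nonzero differences (with sign): +5, +7, -3, -4, +8, -8, +6
Step 2: Count signs: positive = 4, negative = 3.
Step 3: Under H0: P(positive) = 0.5, so the number of positives S ~ Bin(7, 0.5).
Step 4: Two-sided exact p-value = sum of Bin(7,0.5) probabilities at or below the observed probability = 1.000000.
Step 5: alpha = 0.05. fail to reject H0.

n_eff = 7, pos = 4, neg = 3, p = 1.000000, fail to reject H0.


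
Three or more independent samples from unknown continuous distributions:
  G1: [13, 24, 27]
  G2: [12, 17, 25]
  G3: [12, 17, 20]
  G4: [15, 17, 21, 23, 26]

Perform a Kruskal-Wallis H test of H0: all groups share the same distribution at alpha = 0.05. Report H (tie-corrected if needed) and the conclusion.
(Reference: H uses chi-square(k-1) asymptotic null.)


Step 1: Combine all N = 14 observations and assign midranks.
sorted (value, group, rank): (12,G2,1.5), (12,G3,1.5), (13,G1,3), (15,G4,4), (17,G2,6), (17,G3,6), (17,G4,6), (20,G3,8), (21,G4,9), (23,G4,10), (24,G1,11), (25,G2,12), (26,G4,13), (27,G1,14)
Step 2: Sum ranks within each group.
R_1 = 28 (n_1 = 3)
R_2 = 19.5 (n_2 = 3)
R_3 = 15.5 (n_3 = 3)
R_4 = 42 (n_4 = 5)
Step 3: H = 12/(N(N+1)) * sum(R_i^2/n_i) - 3(N+1)
     = 12/(14*15) * (28^2/3 + 19.5^2/3 + 15.5^2/3 + 42^2/5) - 3*15
     = 0.057143 * 820.967 - 45
     = 1.912381.
Step 4: Ties present; correction factor C = 1 - 30/(14^3 - 14) = 0.989011. Corrected H = 1.912381 / 0.989011 = 1.933630.
Step 5: Under H0, H ~ chi^2(3); p-value = 0.586296.
Step 6: alpha = 0.05. fail to reject H0.

H = 1.9336, df = 3, p = 0.586296, fail to reject H0.


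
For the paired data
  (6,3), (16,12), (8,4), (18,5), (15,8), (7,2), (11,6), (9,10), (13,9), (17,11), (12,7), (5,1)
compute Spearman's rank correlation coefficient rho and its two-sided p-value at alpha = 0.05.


Step 1: Rank x and y separately (midranks; no ties here).
rank(x): 6->2, 16->10, 8->4, 18->12, 15->9, 7->3, 11->6, 9->5, 13->8, 17->11, 12->7, 5->1
rank(y): 3->3, 12->12, 4->4, 5->5, 8->8, 2->2, 6->6, 10->10, 9->9, 11->11, 7->7, 1->1
Step 2: d_i = R_x(i) - R_y(i); compute d_i^2.
  (2-3)^2=1, (10-12)^2=4, (4-4)^2=0, (12-5)^2=49, (9-8)^2=1, (3-2)^2=1, (6-6)^2=0, (5-10)^2=25, (8-9)^2=1, (11-11)^2=0, (7-7)^2=0, (1-1)^2=0
sum(d^2) = 82.
Step 3: rho = 1 - 6*82 / (12*(12^2 - 1)) = 1 - 492/1716 = 0.713287.
Step 4: Under H0, t = rho * sqrt((n-2)/(1-rho^2)) = 3.2183 ~ t(10).
Step 5: Two-sided p-value from the t-distribution with 10 df = 0.009202.
Step 6: alpha = 0.05. reject H0.

rho = 0.7133, p = 0.009202, reject H0 at alpha = 0.05.


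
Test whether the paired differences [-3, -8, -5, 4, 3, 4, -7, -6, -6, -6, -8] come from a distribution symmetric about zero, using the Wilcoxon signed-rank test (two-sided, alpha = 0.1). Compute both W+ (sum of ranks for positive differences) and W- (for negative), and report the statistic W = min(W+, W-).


Step 1: Drop any zero differences (none here) and take |d_i|.
|d| = [3, 8, 5, 4, 3, 4, 7, 6, 6, 6, 8]
Step 2: Midrank |d_i| (ties get averaged ranks).
ranks: |3|->1.5, |8|->10.5, |5|->5, |4|->3.5, |3|->1.5, |4|->3.5, |7|->9, |6|->7, |6|->7, |6|->7, |8|->10.5
Step 3: Attach original signs; sum ranks with positive sign and with negative sign.
W+ = 3.5 + 1.5 + 3.5 = 8.5
W- = 1.5 + 10.5 + 5 + 9 + 7 + 7 + 7 + 10.5 = 57.5
(Check: W+ + W- = 66 should equal n(n+1)/2 = 66.)
Step 4: Test statistic W = min(W+, W-) = 8.5.
Step 5: Ties in |d|, so use the tie-corrected normal approximation.
        E[W] = n(n+1)/4 = 11*12/4 = 33.
        Tie groups: |d|=3 (t=2), |d|=4 (t=2), |d|=6 (t=3), |d|=8 (t=2); sum(t^3 - t) = 42.
        Var[W] = n(n+1)(2n+1)/24 - sum(t^3-t)/48 = 3036/24 - 42/48 = 125.625.
        z = (W - E[W]) / sqrt(Var[W]) = (8.5 - 33) / 11.2083 = -2.1859.
        Two-sided p = 2*Phi(z) = 0.028824.
Step 6: alpha = 0.1. reject H0.

W+ = 8.5, W- = 57.5, W = min = 8.5, p = 0.028824, reject H0.


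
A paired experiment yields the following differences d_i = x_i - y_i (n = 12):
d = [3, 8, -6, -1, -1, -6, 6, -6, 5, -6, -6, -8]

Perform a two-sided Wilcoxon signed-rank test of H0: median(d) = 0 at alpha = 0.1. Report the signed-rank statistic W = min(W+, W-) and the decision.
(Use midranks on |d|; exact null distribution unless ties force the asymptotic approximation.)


Step 1: Drop any zero differences (none here) and take |d_i|.
|d| = [3, 8, 6, 1, 1, 6, 6, 6, 5, 6, 6, 8]
Step 2: Midrank |d_i| (ties get averaged ranks).
ranks: |3|->3, |8|->11.5, |6|->7.5, |1|->1.5, |1|->1.5, |6|->7.5, |6|->7.5, |6|->7.5, |5|->4, |6|->7.5, |6|->7.5, |8|->11.5
Step 3: Attach original signs; sum ranks with positive sign and with negative sign.
W+ = 3 + 11.5 + 7.5 + 4 = 26
W- = 7.5 + 1.5 + 1.5 + 7.5 + 7.5 + 7.5 + 7.5 + 11.5 = 52
(Check: W+ + W- = 78 should equal n(n+1)/2 = 78.)
Step 4: Test statistic W = min(W+, W-) = 26.
Step 5: Ties in |d|, so use the tie-corrected normal approximation.
        E[W] = n(n+1)/4 = 12*13/4 = 39.
        Tie groups: |d|=1 (t=2), |d|=6 (t=6), |d|=8 (t=2); sum(t^3 - t) = 222.
        Var[W] = n(n+1)(2n+1)/24 - sum(t^3-t)/48 = 3900/24 - 222/48 = 157.875.
        z = (W - E[W]) / sqrt(Var[W]) = (26 - 39) / 12.5648 = -1.0346.
        Two-sided p = 2*Phi(z) = 0.300840.
Step 6: alpha = 0.1. fail to reject H0.

W+ = 26, W- = 52, W = min = 26, p = 0.300840, fail to reject H0.


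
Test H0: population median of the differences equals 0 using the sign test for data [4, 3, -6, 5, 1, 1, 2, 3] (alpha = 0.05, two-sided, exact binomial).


Step 1: Discard zero differences. Original n = 8; n_eff = number of nonzero differences = 8.
Nonzero differences (with sign): +4, +3, -6, +5, +1, +1, +2, +3
Step 2: Count signs: positive = 7, negative = 1.
Step 3: Under H0: P(positive) = 0.5, so the number of positives S ~ Bin(8, 0.5).
Step 4: Two-sided exact p-value = sum of Bin(8,0.5) probabilities at or below the observed probability = 0.070312.
Step 5: alpha = 0.05. fail to reject H0.

n_eff = 8, pos = 7, neg = 1, p = 0.070312, fail to reject H0.


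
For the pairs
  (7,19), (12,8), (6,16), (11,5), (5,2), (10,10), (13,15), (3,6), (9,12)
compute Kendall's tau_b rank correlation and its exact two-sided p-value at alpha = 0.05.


Step 1: Enumerate the 36 unordered pairs (i,j) with i<j and classify each by sign(x_j-x_i) * sign(y_j-y_i).
  (1,2):dx=+5,dy=-11->D; (1,3):dx=-1,dy=-3->C; (1,4):dx=+4,dy=-14->D; (1,5):dx=-2,dy=-17->C
  (1,6):dx=+3,dy=-9->D; (1,7):dx=+6,dy=-4->D; (1,8):dx=-4,dy=-13->C; (1,9):dx=+2,dy=-7->D
  (2,3):dx=-6,dy=+8->D; (2,4):dx=-1,dy=-3->C; (2,5):dx=-7,dy=-6->C; (2,6):dx=-2,dy=+2->D
  (2,7):dx=+1,dy=+7->C; (2,8):dx=-9,dy=-2->C; (2,9):dx=-3,dy=+4->D; (3,4):dx=+5,dy=-11->D
  (3,5):dx=-1,dy=-14->C; (3,6):dx=+4,dy=-6->D; (3,7):dx=+7,dy=-1->D; (3,8):dx=-3,dy=-10->C
  (3,9):dx=+3,dy=-4->D; (4,5):dx=-6,dy=-3->C; (4,6):dx=-1,dy=+5->D; (4,7):dx=+2,dy=+10->C
  (4,8):dx=-8,dy=+1->D; (4,9):dx=-2,dy=+7->D; (5,6):dx=+5,dy=+8->C; (5,7):dx=+8,dy=+13->C
  (5,8):dx=-2,dy=+4->D; (5,9):dx=+4,dy=+10->C; (6,7):dx=+3,dy=+5->C; (6,8):dx=-7,dy=-4->C
  (6,9):dx=-1,dy=+2->D; (7,8):dx=-10,dy=-9->C; (7,9):dx=-4,dy=-3->C; (8,9):dx=+6,dy=+6->C
Step 2: C = 19, D = 17, total pairs = 36.
Step 3: tau = (C - D)/(n(n-1)/2) = (19 - 17)/36 = 0.055556.
Step 4: Exact two-sided p-value (enumerate n! = 362880 permutations of y under H0): p = 0.919455.
Step 5: alpha = 0.05. fail to reject H0.

tau_b = 0.0556 (C=19, D=17), p = 0.919455, fail to reject H0.


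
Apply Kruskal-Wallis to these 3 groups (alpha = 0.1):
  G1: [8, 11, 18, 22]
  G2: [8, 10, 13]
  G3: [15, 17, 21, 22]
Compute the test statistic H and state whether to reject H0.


Step 1: Combine all N = 11 observations and assign midranks.
sorted (value, group, rank): (8,G1,1.5), (8,G2,1.5), (10,G2,3), (11,G1,4), (13,G2,5), (15,G3,6), (17,G3,7), (18,G1,8), (21,G3,9), (22,G1,10.5), (22,G3,10.5)
Step 2: Sum ranks within each group.
R_1 = 24 (n_1 = 4)
R_2 = 9.5 (n_2 = 3)
R_3 = 32.5 (n_3 = 4)
Step 3: H = 12/(N(N+1)) * sum(R_i^2/n_i) - 3(N+1)
     = 12/(11*12) * (24^2/4 + 9.5^2/3 + 32.5^2/4) - 3*12
     = 0.090909 * 438.146 - 36
     = 3.831439.
Step 4: Ties present; correction factor C = 1 - 12/(11^3 - 11) = 0.990909. Corrected H = 3.831439 / 0.990909 = 3.866590.
Step 5: Under H0, H ~ chi^2(2); p-value = 0.144671.
Step 6: alpha = 0.1. fail to reject H0.

H = 3.8666, df = 2, p = 0.144671, fail to reject H0.


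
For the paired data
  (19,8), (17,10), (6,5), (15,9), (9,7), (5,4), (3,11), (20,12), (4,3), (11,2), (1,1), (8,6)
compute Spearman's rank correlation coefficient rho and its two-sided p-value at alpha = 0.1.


Step 1: Rank x and y separately (midranks; no ties here).
rank(x): 19->11, 17->10, 6->5, 15->9, 9->7, 5->4, 3->2, 20->12, 4->3, 11->8, 1->1, 8->6
rank(y): 8->8, 10->10, 5->5, 9->9, 7->7, 4->4, 11->11, 12->12, 3->3, 2->2, 1->1, 6->6
Step 2: d_i = R_x(i) - R_y(i); compute d_i^2.
  (11-8)^2=9, (10-10)^2=0, (5-5)^2=0, (9-9)^2=0, (7-7)^2=0, (4-4)^2=0, (2-11)^2=81, (12-12)^2=0, (3-3)^2=0, (8-2)^2=36, (1-1)^2=0, (6-6)^2=0
sum(d^2) = 126.
Step 3: rho = 1 - 6*126 / (12*(12^2 - 1)) = 1 - 756/1716 = 0.559441.
Step 4: Under H0, t = rho * sqrt((n-2)/(1-rho^2)) = 2.1344 ~ t(10).
Step 5: Two-sided p-value from the t-distribution with 10 df = 0.058589.
Step 6: alpha = 0.1. reject H0.

rho = 0.5594, p = 0.058589, reject H0 at alpha = 0.1.


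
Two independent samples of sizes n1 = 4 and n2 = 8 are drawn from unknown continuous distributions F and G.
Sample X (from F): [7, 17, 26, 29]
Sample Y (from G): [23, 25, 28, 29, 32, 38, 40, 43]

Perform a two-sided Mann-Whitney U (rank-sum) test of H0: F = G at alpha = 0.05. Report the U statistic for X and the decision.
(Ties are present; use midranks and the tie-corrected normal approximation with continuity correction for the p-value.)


Step 1: Combine and sort all 12 observations; assign midranks.
sorted (value, group): (7,X), (17,X), (23,Y), (25,Y), (26,X), (28,Y), (29,X), (29,Y), (32,Y), (38,Y), (40,Y), (43,Y)
ranks: 7->1, 17->2, 23->3, 25->4, 26->5, 28->6, 29->7.5, 29->7.5, 32->9, 38->10, 40->11, 43->12
Step 2: Rank sum for X: R1 = 1 + 2 + 5 + 7.5 = 15.5.
Step 3: U_X = R1 - n1(n1+1)/2 = 15.5 - 4*5/2 = 15.5 - 10 = 5.5.
       U_Y = n1*n2 - U_X = 32 - 5.5 = 26.5.
Step 4: Ties are present, so use the tie-corrected normal approximation (with continuity correction) for the p-value.
Step 5: p-value = 0.088869; compare to alpha = 0.05. fail to reject H0.

U_X = 5.5, p = 0.088869, fail to reject H0 at alpha = 0.05.


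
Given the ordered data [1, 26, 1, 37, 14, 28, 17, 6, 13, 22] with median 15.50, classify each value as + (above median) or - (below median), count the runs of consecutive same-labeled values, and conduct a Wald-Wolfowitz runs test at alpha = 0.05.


Step 1: Compute median = 15.50; label A = above, B = below.
Labels in order: BABABAABBA  (n_A = 5, n_B = 5)
Step 2: Count runs R = 8.
Step 3: Under H0 (random ordering), E[R] = 2*n_A*n_B/(n_A+n_B) + 1 = 2*5*5/10 + 1 = 6.0000.
        Var[R] = 2*n_A*n_B*(2*n_A*n_B - n_A - n_B) / ((n_A+n_B)^2 * (n_A+n_B-1)) = 2000/900 = 2.2222.
        SD[R] = 1.4907.
Step 4: Continuity-corrected z = (R - 0.5 - E[R]) / SD[R] = (8 - 0.5 - 6.0000) / 1.4907 = 1.0062.
Step 5: Two-sided p-value via normal approximation = 2*(1 - Phi(|z|)) = 0.314305.
Step 6: alpha = 0.05. fail to reject H0.

R = 8, z = 1.0062, p = 0.314305, fail to reject H0.


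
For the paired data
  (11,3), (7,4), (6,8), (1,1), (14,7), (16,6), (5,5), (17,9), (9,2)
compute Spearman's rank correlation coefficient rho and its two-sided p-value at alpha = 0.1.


Step 1: Rank x and y separately (midranks; no ties here).
rank(x): 11->6, 7->4, 6->3, 1->1, 14->7, 16->8, 5->2, 17->9, 9->5
rank(y): 3->3, 4->4, 8->8, 1->1, 7->7, 6->6, 5->5, 9->9, 2->2
Step 2: d_i = R_x(i) - R_y(i); compute d_i^2.
  (6-3)^2=9, (4-4)^2=0, (3-8)^2=25, (1-1)^2=0, (7-7)^2=0, (8-6)^2=4, (2-5)^2=9, (9-9)^2=0, (5-2)^2=9
sum(d^2) = 56.
Step 3: rho = 1 - 6*56 / (9*(9^2 - 1)) = 1 - 336/720 = 0.533333.
Step 4: Under H0, t = rho * sqrt((n-2)/(1-rho^2)) = 1.6681 ~ t(7).
Step 5: Two-sided p-value from the t-distribution with 7 df = 0.139227.
Step 6: alpha = 0.1. fail to reject H0.

rho = 0.5333, p = 0.139227, fail to reject H0 at alpha = 0.1.


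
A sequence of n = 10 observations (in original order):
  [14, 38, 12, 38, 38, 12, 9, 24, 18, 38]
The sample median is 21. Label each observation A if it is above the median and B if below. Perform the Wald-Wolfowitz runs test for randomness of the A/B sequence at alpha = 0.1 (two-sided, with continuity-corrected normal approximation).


Step 1: Compute median = 21; label A = above, B = below.
Labels in order: BABAABBABA  (n_A = 5, n_B = 5)
Step 2: Count runs R = 8.
Step 3: Under H0 (random ordering), E[R] = 2*n_A*n_B/(n_A+n_B) + 1 = 2*5*5/10 + 1 = 6.0000.
        Var[R] = 2*n_A*n_B*(2*n_A*n_B - n_A - n_B) / ((n_A+n_B)^2 * (n_A+n_B-1)) = 2000/900 = 2.2222.
        SD[R] = 1.4907.
Step 4: Continuity-corrected z = (R - 0.5 - E[R]) / SD[R] = (8 - 0.5 - 6.0000) / 1.4907 = 1.0062.
Step 5: Two-sided p-value via normal approximation = 2*(1 - Phi(|z|)) = 0.314305.
Step 6: alpha = 0.1. fail to reject H0.

R = 8, z = 1.0062, p = 0.314305, fail to reject H0.


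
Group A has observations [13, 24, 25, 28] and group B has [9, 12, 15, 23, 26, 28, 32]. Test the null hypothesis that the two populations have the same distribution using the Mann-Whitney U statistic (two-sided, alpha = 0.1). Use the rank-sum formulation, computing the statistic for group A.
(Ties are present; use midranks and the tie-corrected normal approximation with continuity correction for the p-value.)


Step 1: Combine and sort all 11 observations; assign midranks.
sorted (value, group): (9,Y), (12,Y), (13,X), (15,Y), (23,Y), (24,X), (25,X), (26,Y), (28,X), (28,Y), (32,Y)
ranks: 9->1, 12->2, 13->3, 15->4, 23->5, 24->6, 25->7, 26->8, 28->9.5, 28->9.5, 32->11
Step 2: Rank sum for X: R1 = 3 + 6 + 7 + 9.5 = 25.5.
Step 3: U_X = R1 - n1(n1+1)/2 = 25.5 - 4*5/2 = 25.5 - 10 = 15.5.
       U_Y = n1*n2 - U_X = 28 - 15.5 = 12.5.
Step 4: Ties are present, so use the tie-corrected normal approximation (with continuity correction) for the p-value.
Step 5: p-value = 0.849769; compare to alpha = 0.1. fail to reject H0.

U_X = 15.5, p = 0.849769, fail to reject H0 at alpha = 0.1.


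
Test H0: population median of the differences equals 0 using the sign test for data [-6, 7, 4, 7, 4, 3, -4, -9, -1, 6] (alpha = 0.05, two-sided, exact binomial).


Step 1: Discard zero differences. Original n = 10; n_eff = number of nonzero differences = 10.
Nonzero differences (with sign): -6, +7, +4, +7, +4, +3, -4, -9, -1, +6
Step 2: Count signs: positive = 6, negative = 4.
Step 3: Under H0: P(positive) = 0.5, so the number of positives S ~ Bin(10, 0.5).
Step 4: Two-sided exact p-value = sum of Bin(10,0.5) probabilities at or below the observed probability = 0.753906.
Step 5: alpha = 0.05. fail to reject H0.

n_eff = 10, pos = 6, neg = 4, p = 0.753906, fail to reject H0.


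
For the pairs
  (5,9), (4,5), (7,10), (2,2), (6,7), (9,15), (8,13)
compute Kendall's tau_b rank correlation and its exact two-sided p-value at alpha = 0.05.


Step 1: Enumerate the 21 unordered pairs (i,j) with i<j and classify each by sign(x_j-x_i) * sign(y_j-y_i).
  (1,2):dx=-1,dy=-4->C; (1,3):dx=+2,dy=+1->C; (1,4):dx=-3,dy=-7->C; (1,5):dx=+1,dy=-2->D
  (1,6):dx=+4,dy=+6->C; (1,7):dx=+3,dy=+4->C; (2,3):dx=+3,dy=+5->C; (2,4):dx=-2,dy=-3->C
  (2,5):dx=+2,dy=+2->C; (2,6):dx=+5,dy=+10->C; (2,7):dx=+4,dy=+8->C; (3,4):dx=-5,dy=-8->C
  (3,5):dx=-1,dy=-3->C; (3,6):dx=+2,dy=+5->C; (3,7):dx=+1,dy=+3->C; (4,5):dx=+4,dy=+5->C
  (4,6):dx=+7,dy=+13->C; (4,7):dx=+6,dy=+11->C; (5,6):dx=+3,dy=+8->C; (5,7):dx=+2,dy=+6->C
  (6,7):dx=-1,dy=-2->C
Step 2: C = 20, D = 1, total pairs = 21.
Step 3: tau = (C - D)/(n(n-1)/2) = (20 - 1)/21 = 0.904762.
Step 4: Exact two-sided p-value (enumerate n! = 5040 permutations of y under H0): p = 0.002778.
Step 5: alpha = 0.05. reject H0.

tau_b = 0.9048 (C=20, D=1), p = 0.002778, reject H0.


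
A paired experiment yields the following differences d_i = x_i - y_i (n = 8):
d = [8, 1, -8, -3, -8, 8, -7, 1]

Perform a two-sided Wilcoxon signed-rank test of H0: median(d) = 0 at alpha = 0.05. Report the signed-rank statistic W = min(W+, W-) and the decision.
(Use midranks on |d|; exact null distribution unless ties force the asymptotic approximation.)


Step 1: Drop any zero differences (none here) and take |d_i|.
|d| = [8, 1, 8, 3, 8, 8, 7, 1]
Step 2: Midrank |d_i| (ties get averaged ranks).
ranks: |8|->6.5, |1|->1.5, |8|->6.5, |3|->3, |8|->6.5, |8|->6.5, |7|->4, |1|->1.5
Step 3: Attach original signs; sum ranks with positive sign and with negative sign.
W+ = 6.5 + 1.5 + 6.5 + 1.5 = 16
W- = 6.5 + 3 + 6.5 + 4 = 20
(Check: W+ + W- = 36 should equal n(n+1)/2 = 36.)
Step 4: Test statistic W = min(W+, W-) = 16.
Step 5: Ties in |d|, so use the tie-corrected normal approximation.
        E[W] = n(n+1)/4 = 8*9/4 = 18.
        Tie groups: |d|=1 (t=2), |d|=8 (t=4); sum(t^3 - t) = 66.
        Var[W] = n(n+1)(2n+1)/24 - sum(t^3-t)/48 = 1224/24 - 66/48 = 49.625.
        z = (W - E[W]) / sqrt(Var[W]) = (16 - 18) / 7.0445 = -0.2839.
        Two-sided p = 2*Phi(z) = 0.776480.
Step 6: alpha = 0.05. fail to reject H0.

W+ = 16, W- = 20, W = min = 16, p = 0.776480, fail to reject H0.


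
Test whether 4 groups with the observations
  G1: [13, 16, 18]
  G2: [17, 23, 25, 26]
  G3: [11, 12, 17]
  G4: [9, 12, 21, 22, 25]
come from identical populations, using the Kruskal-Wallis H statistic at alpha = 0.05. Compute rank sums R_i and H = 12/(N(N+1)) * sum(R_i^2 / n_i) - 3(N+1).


Step 1: Combine all N = 15 observations and assign midranks.
sorted (value, group, rank): (9,G4,1), (11,G3,2), (12,G3,3.5), (12,G4,3.5), (13,G1,5), (16,G1,6), (17,G2,7.5), (17,G3,7.5), (18,G1,9), (21,G4,10), (22,G4,11), (23,G2,12), (25,G2,13.5), (25,G4,13.5), (26,G2,15)
Step 2: Sum ranks within each group.
R_1 = 20 (n_1 = 3)
R_2 = 48 (n_2 = 4)
R_3 = 13 (n_3 = 3)
R_4 = 39 (n_4 = 5)
Step 3: H = 12/(N(N+1)) * sum(R_i^2/n_i) - 3(N+1)
     = 12/(15*16) * (20^2/3 + 48^2/4 + 13^2/3 + 39^2/5) - 3*16
     = 0.050000 * 1069.87 - 48
     = 5.493333.
Step 4: Ties present; correction factor C = 1 - 18/(15^3 - 15) = 0.994643. Corrected H = 5.493333 / 0.994643 = 5.522920.
Step 5: Under H0, H ~ chi^2(3); p-value = 0.137274.
Step 6: alpha = 0.05. fail to reject H0.

H = 5.5229, df = 3, p = 0.137274, fail to reject H0.


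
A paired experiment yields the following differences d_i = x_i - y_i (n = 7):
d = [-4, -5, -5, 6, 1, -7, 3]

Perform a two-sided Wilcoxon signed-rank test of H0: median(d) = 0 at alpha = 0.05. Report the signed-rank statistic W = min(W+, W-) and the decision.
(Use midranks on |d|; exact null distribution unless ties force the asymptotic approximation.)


Step 1: Drop any zero differences (none here) and take |d_i|.
|d| = [4, 5, 5, 6, 1, 7, 3]
Step 2: Midrank |d_i| (ties get averaged ranks).
ranks: |4|->3, |5|->4.5, |5|->4.5, |6|->6, |1|->1, |7|->7, |3|->2
Step 3: Attach original signs; sum ranks with positive sign and with negative sign.
W+ = 6 + 1 + 2 = 9
W- = 3 + 4.5 + 4.5 + 7 = 19
(Check: W+ + W- = 28 should equal n(n+1)/2 = 28.)
Step 4: Test statistic W = min(W+, W-) = 9.
Step 5: Ties in |d|, so use the tie-corrected normal approximation.
        E[W] = n(n+1)/4 = 7*8/4 = 14.
        Tie groups: |d|=5 (t=2); sum(t^3 - t) = 6.
        Var[W] = n(n+1)(2n+1)/24 - sum(t^3-t)/48 = 840/24 - 6/48 = 34.875.
        z = (W - E[W]) / sqrt(Var[W]) = (9 - 14) / 5.9055 = -0.8467.
        Two-sided p = 2*Phi(z) = 0.397180.
Step 6: alpha = 0.05. fail to reject H0.

W+ = 9, W- = 19, W = min = 9, p = 0.397180, fail to reject H0.


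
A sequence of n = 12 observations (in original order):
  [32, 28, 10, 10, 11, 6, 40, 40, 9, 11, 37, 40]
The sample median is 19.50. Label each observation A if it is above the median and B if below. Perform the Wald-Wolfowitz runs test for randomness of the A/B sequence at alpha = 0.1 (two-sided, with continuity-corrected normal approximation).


Step 1: Compute median = 19.50; label A = above, B = below.
Labels in order: AABBBBAABBAA  (n_A = 6, n_B = 6)
Step 2: Count runs R = 5.
Step 3: Under H0 (random ordering), E[R] = 2*n_A*n_B/(n_A+n_B) + 1 = 2*6*6/12 + 1 = 7.0000.
        Var[R] = 2*n_A*n_B*(2*n_A*n_B - n_A - n_B) / ((n_A+n_B)^2 * (n_A+n_B-1)) = 4320/1584 = 2.7273.
        SD[R] = 1.6514.
Step 4: Continuity-corrected z = (R + 0.5 - E[R]) / SD[R] = (5 + 0.5 - 7.0000) / 1.6514 = -0.9083.
Step 5: Two-sided p-value via normal approximation = 2*(1 - Phi(|z|)) = 0.363722.
Step 6: alpha = 0.1. fail to reject H0.

R = 5, z = -0.9083, p = 0.363722, fail to reject H0.


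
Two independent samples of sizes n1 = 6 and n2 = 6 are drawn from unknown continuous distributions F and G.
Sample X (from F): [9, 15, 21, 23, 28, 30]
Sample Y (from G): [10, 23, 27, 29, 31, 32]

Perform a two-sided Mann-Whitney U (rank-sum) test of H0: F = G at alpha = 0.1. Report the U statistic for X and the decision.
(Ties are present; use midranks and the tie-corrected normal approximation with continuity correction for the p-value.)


Step 1: Combine and sort all 12 observations; assign midranks.
sorted (value, group): (9,X), (10,Y), (15,X), (21,X), (23,X), (23,Y), (27,Y), (28,X), (29,Y), (30,X), (31,Y), (32,Y)
ranks: 9->1, 10->2, 15->3, 21->4, 23->5.5, 23->5.5, 27->7, 28->8, 29->9, 30->10, 31->11, 32->12
Step 2: Rank sum for X: R1 = 1 + 3 + 4 + 5.5 + 8 + 10 = 31.5.
Step 3: U_X = R1 - n1(n1+1)/2 = 31.5 - 6*7/2 = 31.5 - 21 = 10.5.
       U_Y = n1*n2 - U_X = 36 - 10.5 = 25.5.
Step 4: Ties are present, so use the tie-corrected normal approximation (with continuity correction) for the p-value.
Step 5: p-value = 0.261496; compare to alpha = 0.1. fail to reject H0.

U_X = 10.5, p = 0.261496, fail to reject H0 at alpha = 0.1.


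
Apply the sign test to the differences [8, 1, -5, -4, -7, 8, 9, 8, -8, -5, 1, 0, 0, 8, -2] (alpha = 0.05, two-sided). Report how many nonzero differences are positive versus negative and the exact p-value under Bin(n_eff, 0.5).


Step 1: Discard zero differences. Original n = 15; n_eff = number of nonzero differences = 13.
Nonzero differences (with sign): +8, +1, -5, -4, -7, +8, +9, +8, -8, -5, +1, +8, -2
Step 2: Count signs: positive = 7, negative = 6.
Step 3: Under H0: P(positive) = 0.5, so the number of positives S ~ Bin(13, 0.5).
Step 4: Two-sided exact p-value = sum of Bin(13,0.5) probabilities at or below the observed probability = 1.000000.
Step 5: alpha = 0.05. fail to reject H0.

n_eff = 13, pos = 7, neg = 6, p = 1.000000, fail to reject H0.


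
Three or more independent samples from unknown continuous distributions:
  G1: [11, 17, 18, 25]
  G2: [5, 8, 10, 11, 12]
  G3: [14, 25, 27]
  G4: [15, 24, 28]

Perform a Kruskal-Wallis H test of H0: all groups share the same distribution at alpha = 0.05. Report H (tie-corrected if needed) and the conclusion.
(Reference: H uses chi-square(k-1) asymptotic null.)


Step 1: Combine all N = 15 observations and assign midranks.
sorted (value, group, rank): (5,G2,1), (8,G2,2), (10,G2,3), (11,G1,4.5), (11,G2,4.5), (12,G2,6), (14,G3,7), (15,G4,8), (17,G1,9), (18,G1,10), (24,G4,11), (25,G1,12.5), (25,G3,12.5), (27,G3,14), (28,G4,15)
Step 2: Sum ranks within each group.
R_1 = 36 (n_1 = 4)
R_2 = 16.5 (n_2 = 5)
R_3 = 33.5 (n_3 = 3)
R_4 = 34 (n_4 = 3)
Step 3: H = 12/(N(N+1)) * sum(R_i^2/n_i) - 3(N+1)
     = 12/(15*16) * (36^2/4 + 16.5^2/5 + 33.5^2/3 + 34^2/3) - 3*16
     = 0.050000 * 1137.87 - 48
     = 8.893333.
Step 4: Ties present; correction factor C = 1 - 12/(15^3 - 15) = 0.996429. Corrected H = 8.893333 / 0.996429 = 8.925209.
Step 5: Under H0, H ~ chi^2(3); p-value = 0.030302.
Step 6: alpha = 0.05. reject H0.

H = 8.9252, df = 3, p = 0.030302, reject H0.


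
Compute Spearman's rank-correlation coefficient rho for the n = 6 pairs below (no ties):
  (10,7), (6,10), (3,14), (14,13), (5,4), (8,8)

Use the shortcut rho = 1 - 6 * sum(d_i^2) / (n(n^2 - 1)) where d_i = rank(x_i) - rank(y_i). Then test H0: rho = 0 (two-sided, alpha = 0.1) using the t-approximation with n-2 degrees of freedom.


Step 1: Rank x and y separately (midranks; no ties here).
rank(x): 10->5, 6->3, 3->1, 14->6, 5->2, 8->4
rank(y): 7->2, 10->4, 14->6, 13->5, 4->1, 8->3
Step 2: d_i = R_x(i) - R_y(i); compute d_i^2.
  (5-2)^2=9, (3-4)^2=1, (1-6)^2=25, (6-5)^2=1, (2-1)^2=1, (4-3)^2=1
sum(d^2) = 38.
Step 3: rho = 1 - 6*38 / (6*(6^2 - 1)) = 1 - 228/210 = -0.085714.
Step 4: Under H0, t = rho * sqrt((n-2)/(1-rho^2)) = -0.1721 ~ t(4).
Step 5: Two-sided p-value from the t-distribution with 4 df = 0.871743.
Step 6: alpha = 0.1. fail to reject H0.

rho = -0.0857, p = 0.871743, fail to reject H0 at alpha = 0.1.


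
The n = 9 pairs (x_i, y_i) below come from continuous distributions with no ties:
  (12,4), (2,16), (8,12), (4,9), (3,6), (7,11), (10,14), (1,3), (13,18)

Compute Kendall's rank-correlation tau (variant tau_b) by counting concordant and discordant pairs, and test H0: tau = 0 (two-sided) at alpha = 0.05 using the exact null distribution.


Step 1: Enumerate the 36 unordered pairs (i,j) with i<j and classify each by sign(x_j-x_i) * sign(y_j-y_i).
  (1,2):dx=-10,dy=+12->D; (1,3):dx=-4,dy=+8->D; (1,4):dx=-8,dy=+5->D; (1,5):dx=-9,dy=+2->D
  (1,6):dx=-5,dy=+7->D; (1,7):dx=-2,dy=+10->D; (1,8):dx=-11,dy=-1->C; (1,9):dx=+1,dy=+14->C
  (2,3):dx=+6,dy=-4->D; (2,4):dx=+2,dy=-7->D; (2,5):dx=+1,dy=-10->D; (2,6):dx=+5,dy=-5->D
  (2,7):dx=+8,dy=-2->D; (2,8):dx=-1,dy=-13->C; (2,9):dx=+11,dy=+2->C; (3,4):dx=-4,dy=-3->C
  (3,5):dx=-5,dy=-6->C; (3,6):dx=-1,dy=-1->C; (3,7):dx=+2,dy=+2->C; (3,8):dx=-7,dy=-9->C
  (3,9):dx=+5,dy=+6->C; (4,5):dx=-1,dy=-3->C; (4,6):dx=+3,dy=+2->C; (4,7):dx=+6,dy=+5->C
  (4,8):dx=-3,dy=-6->C; (4,9):dx=+9,dy=+9->C; (5,6):dx=+4,dy=+5->C; (5,7):dx=+7,dy=+8->C
  (5,8):dx=-2,dy=-3->C; (5,9):dx=+10,dy=+12->C; (6,7):dx=+3,dy=+3->C; (6,8):dx=-6,dy=-8->C
  (6,9):dx=+6,dy=+7->C; (7,8):dx=-9,dy=-11->C; (7,9):dx=+3,dy=+4->C; (8,9):dx=+12,dy=+15->C
Step 2: C = 25, D = 11, total pairs = 36.
Step 3: tau = (C - D)/(n(n-1)/2) = (25 - 11)/36 = 0.388889.
Step 4: Exact two-sided p-value (enumerate n! = 362880 permutations of y under H0): p = 0.180181.
Step 5: alpha = 0.05. fail to reject H0.

tau_b = 0.3889 (C=25, D=11), p = 0.180181, fail to reject H0.


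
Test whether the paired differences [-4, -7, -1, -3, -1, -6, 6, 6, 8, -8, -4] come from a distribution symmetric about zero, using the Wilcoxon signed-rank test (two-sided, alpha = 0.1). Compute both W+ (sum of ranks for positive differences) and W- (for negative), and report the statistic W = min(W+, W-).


Step 1: Drop any zero differences (none here) and take |d_i|.
|d| = [4, 7, 1, 3, 1, 6, 6, 6, 8, 8, 4]
Step 2: Midrank |d_i| (ties get averaged ranks).
ranks: |4|->4.5, |7|->9, |1|->1.5, |3|->3, |1|->1.5, |6|->7, |6|->7, |6|->7, |8|->10.5, |8|->10.5, |4|->4.5
Step 3: Attach original signs; sum ranks with positive sign and with negative sign.
W+ = 7 + 7 + 10.5 = 24.5
W- = 4.5 + 9 + 1.5 + 3 + 1.5 + 7 + 10.5 + 4.5 = 41.5
(Check: W+ + W- = 66 should equal n(n+1)/2 = 66.)
Step 4: Test statistic W = min(W+, W-) = 24.5.
Step 5: Ties in |d|, so use the tie-corrected normal approximation.
        E[W] = n(n+1)/4 = 11*12/4 = 33.
        Tie groups: |d|=1 (t=2), |d|=4 (t=2), |d|=6 (t=3), |d|=8 (t=2); sum(t^3 - t) = 42.
        Var[W] = n(n+1)(2n+1)/24 - sum(t^3-t)/48 = 3036/24 - 42/48 = 125.625.
        z = (W - E[W]) / sqrt(Var[W]) = (24.5 - 33) / 11.2083 = -0.7584.
        Two-sided p = 2*Phi(z) = 0.448230.
Step 6: alpha = 0.1. fail to reject H0.

W+ = 24.5, W- = 41.5, W = min = 24.5, p = 0.448230, fail to reject H0.


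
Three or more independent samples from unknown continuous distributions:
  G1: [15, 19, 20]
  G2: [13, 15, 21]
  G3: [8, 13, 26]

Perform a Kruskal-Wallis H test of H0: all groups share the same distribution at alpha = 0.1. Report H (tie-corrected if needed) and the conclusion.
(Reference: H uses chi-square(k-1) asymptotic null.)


Step 1: Combine all N = 9 observations and assign midranks.
sorted (value, group, rank): (8,G3,1), (13,G2,2.5), (13,G3,2.5), (15,G1,4.5), (15,G2,4.5), (19,G1,6), (20,G1,7), (21,G2,8), (26,G3,9)
Step 2: Sum ranks within each group.
R_1 = 17.5 (n_1 = 3)
R_2 = 15 (n_2 = 3)
R_3 = 12.5 (n_3 = 3)
Step 3: H = 12/(N(N+1)) * sum(R_i^2/n_i) - 3(N+1)
     = 12/(9*10) * (17.5^2/3 + 15^2/3 + 12.5^2/3) - 3*10
     = 0.133333 * 229.167 - 30
     = 0.555556.
Step 4: Ties present; correction factor C = 1 - 12/(9^3 - 9) = 0.983333. Corrected H = 0.555556 / 0.983333 = 0.564972.
Step 5: Under H0, H ~ chi^2(2); p-value = 0.753907.
Step 6: alpha = 0.1. fail to reject H0.

H = 0.5650, df = 2, p = 0.753907, fail to reject H0.


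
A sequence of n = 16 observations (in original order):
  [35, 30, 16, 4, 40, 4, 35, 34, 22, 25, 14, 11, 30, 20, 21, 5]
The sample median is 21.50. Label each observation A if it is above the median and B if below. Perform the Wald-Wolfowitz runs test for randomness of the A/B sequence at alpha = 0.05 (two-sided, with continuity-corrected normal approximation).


Step 1: Compute median = 21.50; label A = above, B = below.
Labels in order: AABBABAAAABBABBB  (n_A = 8, n_B = 8)
Step 2: Count runs R = 8.
Step 3: Under H0 (random ordering), E[R] = 2*n_A*n_B/(n_A+n_B) + 1 = 2*8*8/16 + 1 = 9.0000.
        Var[R] = 2*n_A*n_B*(2*n_A*n_B - n_A - n_B) / ((n_A+n_B)^2 * (n_A+n_B-1)) = 14336/3840 = 3.7333.
        SD[R] = 1.9322.
Step 4: Continuity-corrected z = (R + 0.5 - E[R]) / SD[R] = (8 + 0.5 - 9.0000) / 1.9322 = -0.2588.
Step 5: Two-sided p-value via normal approximation = 2*(1 - Phi(|z|)) = 0.795809.
Step 6: alpha = 0.05. fail to reject H0.

R = 8, z = -0.2588, p = 0.795809, fail to reject H0.


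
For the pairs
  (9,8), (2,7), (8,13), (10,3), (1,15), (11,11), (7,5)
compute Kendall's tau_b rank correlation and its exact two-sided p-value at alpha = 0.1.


Step 1: Enumerate the 21 unordered pairs (i,j) with i<j and classify each by sign(x_j-x_i) * sign(y_j-y_i).
  (1,2):dx=-7,dy=-1->C; (1,3):dx=-1,dy=+5->D; (1,4):dx=+1,dy=-5->D; (1,5):dx=-8,dy=+7->D
  (1,6):dx=+2,dy=+3->C; (1,7):dx=-2,dy=-3->C; (2,3):dx=+6,dy=+6->C; (2,4):dx=+8,dy=-4->D
  (2,5):dx=-1,dy=+8->D; (2,6):dx=+9,dy=+4->C; (2,7):dx=+5,dy=-2->D; (3,4):dx=+2,dy=-10->D
  (3,5):dx=-7,dy=+2->D; (3,6):dx=+3,dy=-2->D; (3,7):dx=-1,dy=-8->C; (4,5):dx=-9,dy=+12->D
  (4,6):dx=+1,dy=+8->C; (4,7):dx=-3,dy=+2->D; (5,6):dx=+10,dy=-4->D; (5,7):dx=+6,dy=-10->D
  (6,7):dx=-4,dy=-6->C
Step 2: C = 8, D = 13, total pairs = 21.
Step 3: tau = (C - D)/(n(n-1)/2) = (8 - 13)/21 = -0.238095.
Step 4: Exact two-sided p-value (enumerate n! = 5040 permutations of y under H0): p = 0.561905.
Step 5: alpha = 0.1. fail to reject H0.

tau_b = -0.2381 (C=8, D=13), p = 0.561905, fail to reject H0.


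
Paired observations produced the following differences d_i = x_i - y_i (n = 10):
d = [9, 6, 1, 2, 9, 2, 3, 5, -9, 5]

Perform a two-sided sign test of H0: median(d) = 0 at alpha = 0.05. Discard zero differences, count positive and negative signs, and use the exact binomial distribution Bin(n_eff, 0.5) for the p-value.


Step 1: Discard zero differences. Original n = 10; n_eff = number of nonzero differences = 10.
Nonzero differences (with sign): +9, +6, +1, +2, +9, +2, +3, +5, -9, +5
Step 2: Count signs: positive = 9, negative = 1.
Step 3: Under H0: P(positive) = 0.5, so the number of positives S ~ Bin(10, 0.5).
Step 4: Two-sided exact p-value = sum of Bin(10,0.5) probabilities at or below the observed probability = 0.021484.
Step 5: alpha = 0.05. reject H0.

n_eff = 10, pos = 9, neg = 1, p = 0.021484, reject H0.


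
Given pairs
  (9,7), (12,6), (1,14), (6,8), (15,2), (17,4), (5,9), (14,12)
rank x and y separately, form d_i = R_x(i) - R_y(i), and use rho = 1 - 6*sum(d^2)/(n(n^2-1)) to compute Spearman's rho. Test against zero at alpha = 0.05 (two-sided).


Step 1: Rank x and y separately (midranks; no ties here).
rank(x): 9->4, 12->5, 1->1, 6->3, 15->7, 17->8, 5->2, 14->6
rank(y): 7->4, 6->3, 14->8, 8->5, 2->1, 4->2, 9->6, 12->7
Step 2: d_i = R_x(i) - R_y(i); compute d_i^2.
  (4-4)^2=0, (5-3)^2=4, (1-8)^2=49, (3-5)^2=4, (7-1)^2=36, (8-2)^2=36, (2-6)^2=16, (6-7)^2=1
sum(d^2) = 146.
Step 3: rho = 1 - 6*146 / (8*(8^2 - 1)) = 1 - 876/504 = -0.738095.
Step 4: Under H0, t = rho * sqrt((n-2)/(1-rho^2)) = -2.6797 ~ t(6).
Step 5: Two-sided p-value from the t-distribution with 6 df = 0.036553.
Step 6: alpha = 0.05. reject H0.

rho = -0.7381, p = 0.036553, reject H0 at alpha = 0.05.


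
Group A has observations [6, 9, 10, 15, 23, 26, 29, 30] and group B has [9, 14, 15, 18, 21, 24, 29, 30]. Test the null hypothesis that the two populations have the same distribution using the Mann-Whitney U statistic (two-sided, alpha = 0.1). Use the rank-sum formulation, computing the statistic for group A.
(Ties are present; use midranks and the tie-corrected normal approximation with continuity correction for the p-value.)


Step 1: Combine and sort all 16 observations; assign midranks.
sorted (value, group): (6,X), (9,X), (9,Y), (10,X), (14,Y), (15,X), (15,Y), (18,Y), (21,Y), (23,X), (24,Y), (26,X), (29,X), (29,Y), (30,X), (30,Y)
ranks: 6->1, 9->2.5, 9->2.5, 10->4, 14->5, 15->6.5, 15->6.5, 18->8, 21->9, 23->10, 24->11, 26->12, 29->13.5, 29->13.5, 30->15.5, 30->15.5
Step 2: Rank sum for X: R1 = 1 + 2.5 + 4 + 6.5 + 10 + 12 + 13.5 + 15.5 = 65.
Step 3: U_X = R1 - n1(n1+1)/2 = 65 - 8*9/2 = 65 - 36 = 29.
       U_Y = n1*n2 - U_X = 64 - 29 = 35.
Step 4: Ties are present, so use the tie-corrected normal approximation (with continuity correction) for the p-value.
Step 5: p-value = 0.792298; compare to alpha = 0.1. fail to reject H0.

U_X = 29, p = 0.792298, fail to reject H0 at alpha = 0.1.


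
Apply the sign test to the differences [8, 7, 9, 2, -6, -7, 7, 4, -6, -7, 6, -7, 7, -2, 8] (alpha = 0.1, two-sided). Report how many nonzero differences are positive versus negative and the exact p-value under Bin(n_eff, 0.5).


Step 1: Discard zero differences. Original n = 15; n_eff = number of nonzero differences = 15.
Nonzero differences (with sign): +8, +7, +9, +2, -6, -7, +7, +4, -6, -7, +6, -7, +7, -2, +8
Step 2: Count signs: positive = 9, negative = 6.
Step 3: Under H0: P(positive) = 0.5, so the number of positives S ~ Bin(15, 0.5).
Step 4: Two-sided exact p-value = sum of Bin(15,0.5) probabilities at or below the observed probability = 0.607239.
Step 5: alpha = 0.1. fail to reject H0.

n_eff = 15, pos = 9, neg = 6, p = 0.607239, fail to reject H0.


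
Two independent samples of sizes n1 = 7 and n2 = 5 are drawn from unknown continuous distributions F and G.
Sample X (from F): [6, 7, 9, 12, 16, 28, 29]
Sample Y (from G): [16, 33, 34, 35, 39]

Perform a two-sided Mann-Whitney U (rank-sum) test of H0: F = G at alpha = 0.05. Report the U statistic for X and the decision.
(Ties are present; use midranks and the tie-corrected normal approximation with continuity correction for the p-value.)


Step 1: Combine and sort all 12 observations; assign midranks.
sorted (value, group): (6,X), (7,X), (9,X), (12,X), (16,X), (16,Y), (28,X), (29,X), (33,Y), (34,Y), (35,Y), (39,Y)
ranks: 6->1, 7->2, 9->3, 12->4, 16->5.5, 16->5.5, 28->7, 29->8, 33->9, 34->10, 35->11, 39->12
Step 2: Rank sum for X: R1 = 1 + 2 + 3 + 4 + 5.5 + 7 + 8 = 30.5.
Step 3: U_X = R1 - n1(n1+1)/2 = 30.5 - 7*8/2 = 30.5 - 28 = 2.5.
       U_Y = n1*n2 - U_X = 35 - 2.5 = 32.5.
Step 4: Ties are present, so use the tie-corrected normal approximation (with continuity correction) for the p-value.
Step 5: p-value = 0.018328; compare to alpha = 0.05. reject H0.

U_X = 2.5, p = 0.018328, reject H0 at alpha = 0.05.


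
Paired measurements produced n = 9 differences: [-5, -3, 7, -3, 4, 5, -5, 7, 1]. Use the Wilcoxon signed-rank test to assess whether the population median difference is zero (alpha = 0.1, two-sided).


Step 1: Drop any zero differences (none here) and take |d_i|.
|d| = [5, 3, 7, 3, 4, 5, 5, 7, 1]
Step 2: Midrank |d_i| (ties get averaged ranks).
ranks: |5|->6, |3|->2.5, |7|->8.5, |3|->2.5, |4|->4, |5|->6, |5|->6, |7|->8.5, |1|->1
Step 3: Attach original signs; sum ranks with positive sign and with negative sign.
W+ = 8.5 + 4 + 6 + 8.5 + 1 = 28
W- = 6 + 2.5 + 2.5 + 6 = 17
(Check: W+ + W- = 45 should equal n(n+1)/2 = 45.)
Step 4: Test statistic W = min(W+, W-) = 17.
Step 5: Ties in |d|, so use the tie-corrected normal approximation.
        E[W] = n(n+1)/4 = 9*10/4 = 22.5.
        Tie groups: |d|=3 (t=2), |d|=5 (t=3), |d|=7 (t=2); sum(t^3 - t) = 36.
        Var[W] = n(n+1)(2n+1)/24 - sum(t^3-t)/48 = 1710/24 - 36/48 = 70.5.
        z = (W - E[W]) / sqrt(Var[W]) = (17 - 22.5) / 8.3964 = -0.6550.
        Two-sided p = 2*Phi(z) = 0.512442.
Step 6: alpha = 0.1. fail to reject H0.

W+ = 28, W- = 17, W = min = 17, p = 0.512442, fail to reject H0.
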